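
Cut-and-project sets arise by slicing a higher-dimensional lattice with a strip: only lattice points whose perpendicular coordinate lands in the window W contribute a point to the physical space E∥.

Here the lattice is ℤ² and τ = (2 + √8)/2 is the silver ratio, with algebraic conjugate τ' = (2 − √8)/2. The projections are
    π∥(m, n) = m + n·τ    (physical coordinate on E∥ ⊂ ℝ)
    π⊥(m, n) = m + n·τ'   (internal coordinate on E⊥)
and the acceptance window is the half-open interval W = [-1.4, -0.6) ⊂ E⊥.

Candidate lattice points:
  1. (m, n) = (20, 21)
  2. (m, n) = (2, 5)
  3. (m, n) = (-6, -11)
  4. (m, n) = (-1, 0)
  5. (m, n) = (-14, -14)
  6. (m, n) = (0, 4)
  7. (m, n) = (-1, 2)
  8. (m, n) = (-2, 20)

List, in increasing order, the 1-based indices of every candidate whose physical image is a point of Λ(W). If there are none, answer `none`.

4

τ' = (2−√8)/2 ≈ -0.41421.
#1 (20,21): internal coord 20 + (21)·τ' = +11.30152; +11.30152 ∉ [-1.4, -0.6) → out
#2 (2,5): internal coord 2 + (5)·τ' = -0.07107; -0.07107 ∉ [-1.4, -0.6) → out
#3 (-6,-11): internal coord -6 + (-11)·τ' = -1.44365; -1.44365 ∉ [-1.4, -0.6) → out
#4 (-1,0): internal coord -1 + (0)·τ' = -1.00000; -1.00000 ∈ [-1.4, -0.6) → IN Λ
#5 (-14,-14): internal coord -14 + (-14)·τ' = -8.20101; -8.20101 ∉ [-1.4, -0.6) → out
#6 (0,4): internal coord 0 + (4)·τ' = -1.65685; -1.65685 ∉ [-1.4, -0.6) → out
#7 (-1,2): internal coord -1 + (2)·τ' = -1.82843; -1.82843 ∉ [-1.4, -0.6) → out
#8 (-2,20): internal coord -2 + (20)·τ' = -10.28427; -10.28427 ∉ [-1.4, -0.6) → out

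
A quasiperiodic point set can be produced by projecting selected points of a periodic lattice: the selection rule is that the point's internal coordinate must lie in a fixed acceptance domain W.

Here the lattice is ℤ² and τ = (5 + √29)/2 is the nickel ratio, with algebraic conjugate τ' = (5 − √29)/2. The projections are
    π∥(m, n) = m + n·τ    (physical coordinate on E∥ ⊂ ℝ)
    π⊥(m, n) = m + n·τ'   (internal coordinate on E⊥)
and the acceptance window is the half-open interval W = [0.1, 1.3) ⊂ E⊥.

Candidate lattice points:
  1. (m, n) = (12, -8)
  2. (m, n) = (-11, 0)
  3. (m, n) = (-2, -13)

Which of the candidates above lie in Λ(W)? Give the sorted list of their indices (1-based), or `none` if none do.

Compute τ' = (5−√29)/2 = -0.192582, so π⊥(m,n) = m -0.192582·n.
#1 (12,-8): internal coord 12 + (-8)·τ' = +13.540659; +13.540659 ∉ [0.1, 1.3) → out
#2 (-11,0): internal coord -11 + (0)·τ' = -11.000000; -11.000000 ∉ [0.1, 1.3) → out
#3 (-2,-13): internal coord -2 + (-13)·τ' = +0.503571; +0.503571 ∈ [0.1, 1.3) → IN Λ

3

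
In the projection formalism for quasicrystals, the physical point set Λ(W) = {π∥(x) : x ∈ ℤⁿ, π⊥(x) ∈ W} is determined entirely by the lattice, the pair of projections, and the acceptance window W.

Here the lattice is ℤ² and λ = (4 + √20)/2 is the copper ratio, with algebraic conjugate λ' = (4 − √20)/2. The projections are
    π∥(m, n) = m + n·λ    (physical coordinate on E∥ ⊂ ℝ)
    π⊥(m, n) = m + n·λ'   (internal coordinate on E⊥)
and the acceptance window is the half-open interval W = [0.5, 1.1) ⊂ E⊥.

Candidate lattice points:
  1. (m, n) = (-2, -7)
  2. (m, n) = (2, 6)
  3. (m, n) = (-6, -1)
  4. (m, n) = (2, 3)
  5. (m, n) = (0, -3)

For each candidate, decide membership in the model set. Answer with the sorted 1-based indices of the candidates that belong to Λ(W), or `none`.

Compute λ' = (4−√20)/2 = -0.236068, so π⊥(m,n) = m -0.236068·n.
#1 (-2,-7): internal coord -2 + (-7)·λ' = -0.347524; -0.347524 ∉ [0.5, 1.1) → out
#2 (2,6): internal coord 2 + (6)·λ' = +0.583592; +0.583592 ∈ [0.5, 1.1) → IN Λ
#3 (-6,-1): internal coord -6 + (-1)·λ' = -5.763932; -5.763932 ∉ [0.5, 1.1) → out
#4 (2,3): internal coord 2 + (3)·λ' = +1.291796; +1.291796 ∉ [0.5, 1.1) → out
#5 (0,-3): internal coord 0 + (-3)·λ' = +0.708204; +0.708204 ∈ [0.5, 1.1) → IN Λ

2, 5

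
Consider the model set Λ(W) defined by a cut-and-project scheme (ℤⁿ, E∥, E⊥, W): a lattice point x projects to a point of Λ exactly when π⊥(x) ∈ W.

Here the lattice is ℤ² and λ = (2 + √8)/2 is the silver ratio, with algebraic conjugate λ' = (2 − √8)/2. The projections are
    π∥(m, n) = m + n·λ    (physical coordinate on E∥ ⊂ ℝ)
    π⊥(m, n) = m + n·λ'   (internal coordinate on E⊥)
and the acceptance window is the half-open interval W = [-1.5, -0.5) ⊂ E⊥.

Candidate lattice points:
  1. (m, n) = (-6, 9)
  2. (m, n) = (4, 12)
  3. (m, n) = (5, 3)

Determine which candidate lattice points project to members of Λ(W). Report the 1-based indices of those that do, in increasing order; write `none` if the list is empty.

2

λ' = (2−√8)/2 ≈ -0.4142.
#1 (-6,9): internal coord -6 + (9)·λ' = -9.7279; -9.7279 ∉ [-1.5, -0.5) → out
#2 (4,12): internal coord 4 + (12)·λ' = -0.9706; -0.9706 ∈ [-1.5, -0.5) → IN Λ
#3 (5,3): internal coord 5 + (3)·λ' = +3.7574; +3.7574 ∉ [-1.5, -0.5) → out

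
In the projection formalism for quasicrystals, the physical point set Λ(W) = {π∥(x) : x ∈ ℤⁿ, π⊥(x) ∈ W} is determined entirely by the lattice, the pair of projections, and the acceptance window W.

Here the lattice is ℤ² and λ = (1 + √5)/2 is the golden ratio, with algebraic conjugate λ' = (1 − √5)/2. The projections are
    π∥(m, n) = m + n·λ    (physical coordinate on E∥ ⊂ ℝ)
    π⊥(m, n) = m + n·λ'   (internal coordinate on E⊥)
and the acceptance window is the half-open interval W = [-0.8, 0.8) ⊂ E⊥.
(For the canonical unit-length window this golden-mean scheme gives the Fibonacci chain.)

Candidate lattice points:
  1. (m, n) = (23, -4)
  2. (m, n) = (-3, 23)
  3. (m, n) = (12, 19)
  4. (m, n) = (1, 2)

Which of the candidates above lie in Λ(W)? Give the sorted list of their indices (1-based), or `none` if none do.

3, 4

Compute λ' = (1−√5)/2 = -0.61803, so π⊥(m,n) = m -0.61803·n.
candidate 1: (m,n)=(23,-4) → π∥ = 23-4·λ ≈ 16.52786, π⊥ = 23-4·λ' ≈ 25.47214 ∉ [-0.8, 0.8) ⇒ out
candidate 2: (m,n)=(-3,23) → π∥ = -3+23·λ ≈ 34.21478, π⊥ = -3+23·λ' ≈ -17.21478 ∉ [-0.8, 0.8) ⇒ out
candidate 3: (m,n)=(12,19) → π∥ = 12+19·λ ≈ 42.74265, π⊥ = 12+19·λ' ≈ 0.25735 ∈ [-0.8, 0.8) ⇒ IN Λ
candidate 4: (m,n)=(1,2) → π∥ = 1+2·λ ≈ 4.23607, π⊥ = 1+2·λ' ≈ -0.23607 ∈ [-0.8, 0.8) ⇒ IN Λ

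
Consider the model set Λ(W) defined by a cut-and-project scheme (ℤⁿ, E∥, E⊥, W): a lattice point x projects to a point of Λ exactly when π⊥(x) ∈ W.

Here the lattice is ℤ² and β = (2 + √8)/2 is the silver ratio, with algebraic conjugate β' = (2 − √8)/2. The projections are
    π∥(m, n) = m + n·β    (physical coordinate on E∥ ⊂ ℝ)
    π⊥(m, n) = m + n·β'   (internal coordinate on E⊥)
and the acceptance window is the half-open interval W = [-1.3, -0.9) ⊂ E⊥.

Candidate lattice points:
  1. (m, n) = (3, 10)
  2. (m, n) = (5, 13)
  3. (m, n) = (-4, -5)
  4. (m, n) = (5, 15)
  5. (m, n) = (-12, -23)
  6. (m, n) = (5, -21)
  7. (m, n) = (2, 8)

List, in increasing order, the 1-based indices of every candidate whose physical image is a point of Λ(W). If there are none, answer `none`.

Numerically β ≈ 2.4142 and β' = −1/β ≈ -0.4142.
#1 (3,10): internal coord 3 + (10)·β' = -1.1421; -1.1421 ∈ [-1.3, -0.9) → IN Λ
#2 (5,13): internal coord 5 + (13)·β' = -0.3848; -0.3848 ∉ [-1.3, -0.9) → out
#3 (-4,-5): internal coord -4 + (-5)·β' = -1.9289; -1.9289 ∉ [-1.3, -0.9) → out
#4 (5,15): internal coord 5 + (15)·β' = -1.2132; -1.2132 ∈ [-1.3, -0.9) → IN Λ
#5 (-12,-23): internal coord -12 + (-23)·β' = -2.4731; -2.4731 ∉ [-1.3, -0.9) → out
#6 (5,-21): internal coord 5 + (-21)·β' = +13.6985; +13.6985 ∉ [-1.3, -0.9) → out
#7 (2,8): internal coord 2 + (8)·β' = -1.3137; -1.3137 ∉ [-1.3, -0.9) → out

1, 4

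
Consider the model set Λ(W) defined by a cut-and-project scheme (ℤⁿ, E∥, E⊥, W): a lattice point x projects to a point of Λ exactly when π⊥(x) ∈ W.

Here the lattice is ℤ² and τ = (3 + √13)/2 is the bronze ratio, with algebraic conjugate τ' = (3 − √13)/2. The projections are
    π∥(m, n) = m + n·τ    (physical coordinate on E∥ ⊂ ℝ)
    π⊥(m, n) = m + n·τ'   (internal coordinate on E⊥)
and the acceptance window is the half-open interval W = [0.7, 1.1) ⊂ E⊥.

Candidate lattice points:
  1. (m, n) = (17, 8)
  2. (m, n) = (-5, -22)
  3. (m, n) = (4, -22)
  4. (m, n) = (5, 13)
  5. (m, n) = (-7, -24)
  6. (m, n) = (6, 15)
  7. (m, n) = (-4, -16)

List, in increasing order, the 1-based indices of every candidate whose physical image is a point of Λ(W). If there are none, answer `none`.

4, 7

Numerically τ ≈ 3.3028 and τ' = −1/τ ≈ -0.3028.
[1] lift (17,8): star map gives 14.5778; window check 0.7 ≤ 14.5778 < 1.1 is false → out
[2] lift (-5,-22): star map gives 1.6611; window check 0.7 ≤ 1.6611 < 1.1 is false → out
[3] lift (4,-22): star map gives 10.6611; window check 0.7 ≤ 10.6611 < 1.1 is false → out
[4] lift (5,13): star map gives 1.0639; window check 0.7 ≤ 1.0639 < 1.1 is true → IN Λ
[5] lift (-7,-24): star map gives 0.2666; window check 0.7 ≤ 0.2666 < 1.1 is false → out
[6] lift (6,15): star map gives 1.4584; window check 0.7 ≤ 1.4584 < 1.1 is false → out
[7] lift (-4,-16): star map gives 0.8444; window check 0.7 ≤ 0.8444 < 1.1 is true → IN Λ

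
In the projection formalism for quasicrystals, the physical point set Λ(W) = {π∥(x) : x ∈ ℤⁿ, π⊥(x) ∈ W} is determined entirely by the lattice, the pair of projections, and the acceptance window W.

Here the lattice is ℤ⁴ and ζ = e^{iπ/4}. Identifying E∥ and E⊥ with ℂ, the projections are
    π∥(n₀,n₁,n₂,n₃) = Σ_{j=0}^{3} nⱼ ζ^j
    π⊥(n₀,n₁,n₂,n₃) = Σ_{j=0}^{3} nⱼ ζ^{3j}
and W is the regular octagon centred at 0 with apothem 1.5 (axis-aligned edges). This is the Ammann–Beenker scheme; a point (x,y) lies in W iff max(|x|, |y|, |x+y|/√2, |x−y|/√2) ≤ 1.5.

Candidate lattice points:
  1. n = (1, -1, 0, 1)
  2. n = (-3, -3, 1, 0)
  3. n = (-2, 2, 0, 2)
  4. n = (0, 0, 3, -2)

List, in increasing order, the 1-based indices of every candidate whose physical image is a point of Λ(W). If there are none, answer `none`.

none

Internal map: ζ^{3j} for j=0..3 gives (1,0), (−√2/2,√2/2), (0,−1), (√2/2,√2/2).
candidate 1: n = (1, -1, 0, 1) → π⊥ ≈ (+2.414214, +0.000000); max(|x|,|y|,|x±y|/√2) = 2.414214 > 1.5 ⇒ ∉ W
candidate 2: n = (-3, -3, 1, 0) → π⊥ ≈ (-0.878680, -3.121320); max(|x|,|y|,|x±y|/√2) = 3.121320 > 1.5 ⇒ ∉ W
candidate 3: n = (-2, 2, 0, 2) → π⊥ ≈ (-2.000000, +2.828427); max(|x|,|y|,|x±y|/√2) = 3.414214 > 1.5 ⇒ ∉ W
candidate 4: n = (0, 0, 3, -2) → π⊥ ≈ (-1.414214, -4.414214); max(|x|,|y|,|x±y|/√2) = 4.414214 > 1.5 ⇒ ∉ W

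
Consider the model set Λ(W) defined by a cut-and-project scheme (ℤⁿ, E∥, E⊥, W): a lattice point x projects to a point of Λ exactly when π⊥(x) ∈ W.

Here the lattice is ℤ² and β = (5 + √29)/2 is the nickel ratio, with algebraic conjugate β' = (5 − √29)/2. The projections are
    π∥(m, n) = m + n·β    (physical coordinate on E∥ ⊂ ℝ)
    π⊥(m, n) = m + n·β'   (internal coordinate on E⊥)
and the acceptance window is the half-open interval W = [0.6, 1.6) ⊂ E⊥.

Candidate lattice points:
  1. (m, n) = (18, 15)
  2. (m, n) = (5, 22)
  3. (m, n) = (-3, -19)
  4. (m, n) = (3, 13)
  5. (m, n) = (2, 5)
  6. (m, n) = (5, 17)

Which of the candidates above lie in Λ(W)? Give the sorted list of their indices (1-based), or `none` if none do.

2, 3, 5

β' = (5−√29)/2 ≈ -0.19258.
candidate 1: (m,n)=(18,15) → π∥ = 18+15·β ≈ 95.88874, π⊥ = 18+15·β' ≈ 15.11126 ∉ [0.6, 1.6) ⇒ out
candidate 2: (m,n)=(5,22) → π∥ = 5+22·β ≈ 119.23681, π⊥ = 5+22·β' ≈ 0.76319 ∈ [0.6, 1.6) ⇒ IN Λ
candidate 3: (m,n)=(-3,-19) → π∥ = -3-19·β ≈ -101.65907, π⊥ = -3-19·β' ≈ 0.65907 ∈ [0.6, 1.6) ⇒ IN Λ
candidate 4: (m,n)=(3,13) → π∥ = 3+13·β ≈ 70.50357, π⊥ = 3+13·β' ≈ 0.49643 ∉ [0.6, 1.6) ⇒ out
candidate 5: (m,n)=(2,5) → π∥ = 2+5·β ≈ 27.96291, π⊥ = 2+5·β' ≈ 1.03709 ∈ [0.6, 1.6) ⇒ IN Λ
candidate 6: (m,n)=(5,17) → π∥ = 5+17·β ≈ 93.27390, π⊥ = 5+17·β' ≈ 1.72610 ∉ [0.6, 1.6) ⇒ out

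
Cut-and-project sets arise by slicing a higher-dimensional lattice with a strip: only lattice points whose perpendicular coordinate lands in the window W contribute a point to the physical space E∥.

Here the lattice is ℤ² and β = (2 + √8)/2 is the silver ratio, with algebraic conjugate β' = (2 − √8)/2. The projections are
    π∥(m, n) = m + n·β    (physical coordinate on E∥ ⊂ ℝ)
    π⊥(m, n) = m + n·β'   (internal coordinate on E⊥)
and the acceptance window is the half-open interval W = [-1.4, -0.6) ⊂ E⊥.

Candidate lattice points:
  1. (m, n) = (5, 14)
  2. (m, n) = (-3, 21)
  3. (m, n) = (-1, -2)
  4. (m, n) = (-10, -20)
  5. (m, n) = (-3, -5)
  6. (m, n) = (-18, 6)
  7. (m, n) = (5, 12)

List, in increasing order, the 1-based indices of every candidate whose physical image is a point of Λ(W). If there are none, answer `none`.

1, 5

Numerically β ≈ 2.41421 and β' = −1/β ≈ -0.41421.
[1] lift (5,14): star map gives -0.79899; window check -1.4 ≤ -0.79899 < -0.6 is true → IN Λ
[2] lift (-3,21): star map gives -11.69848; window check -1.4 ≤ -11.69848 < -0.6 is false → out
[3] lift (-1,-2): star map gives -0.17157; window check -1.4 ≤ -0.17157 < -0.6 is false → out
[4] lift (-10,-20): star map gives -1.71573; window check -1.4 ≤ -1.71573 < -0.6 is false → out
[5] lift (-3,-5): star map gives -0.92893; window check -1.4 ≤ -0.92893 < -0.6 is true → IN Λ
[6] lift (-18,6): star map gives -20.48528; window check -1.4 ≤ -20.48528 < -0.6 is false → out
[7] lift (5,12): star map gives 0.02944; window check -1.4 ≤ 0.02944 < -0.6 is false → out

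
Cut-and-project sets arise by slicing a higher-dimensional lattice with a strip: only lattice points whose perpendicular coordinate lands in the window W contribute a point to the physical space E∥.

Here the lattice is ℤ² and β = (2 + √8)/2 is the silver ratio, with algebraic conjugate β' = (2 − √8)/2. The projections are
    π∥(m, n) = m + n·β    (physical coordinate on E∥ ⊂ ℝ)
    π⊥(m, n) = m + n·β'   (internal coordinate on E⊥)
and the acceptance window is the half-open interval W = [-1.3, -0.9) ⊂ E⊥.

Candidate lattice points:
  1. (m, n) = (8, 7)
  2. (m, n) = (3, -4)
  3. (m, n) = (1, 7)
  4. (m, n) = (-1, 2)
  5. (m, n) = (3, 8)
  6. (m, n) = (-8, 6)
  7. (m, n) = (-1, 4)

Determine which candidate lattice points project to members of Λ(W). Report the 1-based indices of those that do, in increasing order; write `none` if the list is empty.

Numerically β ≈ 2.414214 and β' = −1/β ≈ -0.414214.
candidate 1: (m,n)=(8,7) → π∥ = 8+7·β ≈ 24.899495, π⊥ = 8+7·β' ≈ 5.100505 ∉ [-1.3, -0.9) ⇒ out
candidate 2: (m,n)=(3,-4) → π∥ = 3-4·β ≈ -6.656854, π⊥ = 3-4·β' ≈ 4.656854 ∉ [-1.3, -0.9) ⇒ out
candidate 3: (m,n)=(1,7) → π∥ = 1+7·β ≈ 17.899495, π⊥ = 1+7·β' ≈ -1.899495 ∉ [-1.3, -0.9) ⇒ out
candidate 4: (m,n)=(-1,2) → π∥ = -1+2·β ≈ 3.828427, π⊥ = -1+2·β' ≈ -1.828427 ∉ [-1.3, -0.9) ⇒ out
candidate 5: (m,n)=(3,8) → π∥ = 3+8·β ≈ 22.313708, π⊥ = 3+8·β' ≈ -0.313708 ∉ [-1.3, -0.9) ⇒ out
candidate 6: (m,n)=(-8,6) → π∥ = -8+6·β ≈ 6.485281, π⊥ = -8+6·β' ≈ -10.485281 ∉ [-1.3, -0.9) ⇒ out
candidate 7: (m,n)=(-1,4) → π∥ = -1+4·β ≈ 8.656854, π⊥ = -1+4·β' ≈ -2.656854 ∉ [-1.3, -0.9) ⇒ out

none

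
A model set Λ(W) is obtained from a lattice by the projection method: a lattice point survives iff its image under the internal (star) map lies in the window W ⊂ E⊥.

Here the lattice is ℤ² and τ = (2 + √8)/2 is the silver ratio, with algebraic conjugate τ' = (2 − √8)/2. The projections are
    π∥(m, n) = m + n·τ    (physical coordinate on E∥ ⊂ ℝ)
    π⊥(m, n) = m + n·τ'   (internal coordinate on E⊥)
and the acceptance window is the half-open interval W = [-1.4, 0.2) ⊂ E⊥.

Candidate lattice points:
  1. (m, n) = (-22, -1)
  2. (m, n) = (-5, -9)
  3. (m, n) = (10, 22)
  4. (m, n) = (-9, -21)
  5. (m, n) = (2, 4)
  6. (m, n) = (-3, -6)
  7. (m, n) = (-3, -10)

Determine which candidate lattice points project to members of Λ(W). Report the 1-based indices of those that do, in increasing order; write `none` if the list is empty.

τ' = (2−√8)/2 ≈ -0.4142.
candidate 1: (m,n)=(-22,-1) → π∥ = -22-1·τ ≈ -24.4142, π⊥ = -22-1·τ' ≈ -21.5858 ∉ [-1.4, 0.2) ⇒ out
candidate 2: (m,n)=(-5,-9) → π∥ = -5-9·τ ≈ -26.7279, π⊥ = -5-9·τ' ≈ -1.2721 ∈ [-1.4, 0.2) ⇒ IN Λ
candidate 3: (m,n)=(10,22) → π∥ = 10+22·τ ≈ 63.1127, π⊥ = 10+22·τ' ≈ 0.8873 ∉ [-1.4, 0.2) ⇒ out
candidate 4: (m,n)=(-9,-21) → π∥ = -9-21·τ ≈ -59.6985, π⊥ = -9-21·τ' ≈ -0.3015 ∈ [-1.4, 0.2) ⇒ IN Λ
candidate 5: (m,n)=(2,4) → π∥ = 2+4·τ ≈ 11.6569, π⊥ = 2+4·τ' ≈ 0.3431 ∉ [-1.4, 0.2) ⇒ out
candidate 6: (m,n)=(-3,-6) → π∥ = -3-6·τ ≈ -17.4853, π⊥ = -3-6·τ' ≈ -0.5147 ∈ [-1.4, 0.2) ⇒ IN Λ
candidate 7: (m,n)=(-3,-10) → π∥ = -3-10·τ ≈ -27.1421, π⊥ = -3-10·τ' ≈ 1.1421 ∉ [-1.4, 0.2) ⇒ out

2, 4, 6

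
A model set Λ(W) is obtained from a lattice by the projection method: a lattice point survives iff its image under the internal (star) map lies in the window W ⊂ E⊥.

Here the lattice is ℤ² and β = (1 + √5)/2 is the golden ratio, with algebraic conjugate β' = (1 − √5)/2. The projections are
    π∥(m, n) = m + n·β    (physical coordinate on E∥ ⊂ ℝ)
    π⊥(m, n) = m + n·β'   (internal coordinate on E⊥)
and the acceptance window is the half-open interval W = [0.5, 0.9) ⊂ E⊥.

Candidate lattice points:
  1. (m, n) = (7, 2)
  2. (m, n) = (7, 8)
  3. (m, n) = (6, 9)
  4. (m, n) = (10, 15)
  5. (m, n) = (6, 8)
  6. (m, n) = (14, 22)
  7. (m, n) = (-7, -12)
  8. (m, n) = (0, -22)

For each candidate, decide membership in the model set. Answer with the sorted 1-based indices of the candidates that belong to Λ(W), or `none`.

4

Compute β' = (1−√5)/2 = -0.61803, so π⊥(m,n) = m -0.61803·n.
#1 (7,2): internal coord 7 + (2)·β' = +5.76393; +5.76393 ∉ [0.5, 0.9) → out
#2 (7,8): internal coord 7 + (8)·β' = +2.05573; +2.05573 ∉ [0.5, 0.9) → out
#3 (6,9): internal coord 6 + (9)·β' = +0.43769; +0.43769 ∉ [0.5, 0.9) → out
#4 (10,15): internal coord 10 + (15)·β' = +0.72949; +0.72949 ∈ [0.5, 0.9) → IN Λ
#5 (6,8): internal coord 6 + (8)·β' = +1.05573; +1.05573 ∉ [0.5, 0.9) → out
#6 (14,22): internal coord 14 + (22)·β' = +0.40325; +0.40325 ∉ [0.5, 0.9) → out
#7 (-7,-12): internal coord -7 + (-12)·β' = +0.41641; +0.41641 ∉ [0.5, 0.9) → out
#8 (0,-22): internal coord 0 + (-22)·β' = +13.59675; +13.59675 ∉ [0.5, 0.9) → out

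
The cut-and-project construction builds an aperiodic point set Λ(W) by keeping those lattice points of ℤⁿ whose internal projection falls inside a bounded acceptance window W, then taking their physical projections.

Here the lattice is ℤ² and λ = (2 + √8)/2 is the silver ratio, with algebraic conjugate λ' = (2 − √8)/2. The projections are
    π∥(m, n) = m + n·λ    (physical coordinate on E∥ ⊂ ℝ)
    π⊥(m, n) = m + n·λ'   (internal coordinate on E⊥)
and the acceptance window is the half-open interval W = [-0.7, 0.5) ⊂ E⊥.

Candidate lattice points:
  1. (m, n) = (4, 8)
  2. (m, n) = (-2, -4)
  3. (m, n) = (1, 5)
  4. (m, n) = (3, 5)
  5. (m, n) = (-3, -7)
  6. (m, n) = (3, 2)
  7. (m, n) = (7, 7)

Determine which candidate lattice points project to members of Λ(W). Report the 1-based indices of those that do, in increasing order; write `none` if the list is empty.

2, 5

Compute λ' = (2−√8)/2 = -0.41421, so π⊥(m,n) = m -0.41421·n.
#1 (4,8): internal coord 4 + (8)·λ' = +0.68629; +0.68629 ∉ [-0.7, 0.5) → out
#2 (-2,-4): internal coord -2 + (-4)·λ' = -0.34315; -0.34315 ∈ [-0.7, 0.5) → IN Λ
#3 (1,5): internal coord 1 + (5)·λ' = -1.07107; -1.07107 ∉ [-0.7, 0.5) → out
#4 (3,5): internal coord 3 + (5)·λ' = +0.92893; +0.92893 ∉ [-0.7, 0.5) → out
#5 (-3,-7): internal coord -3 + (-7)·λ' = -0.10051; -0.10051 ∈ [-0.7, 0.5) → IN Λ
#6 (3,2): internal coord 3 + (2)·λ' = +2.17157; +2.17157 ∉ [-0.7, 0.5) → out
#7 (7,7): internal coord 7 + (7)·λ' = +4.10051; +4.10051 ∉ [-0.7, 0.5) → out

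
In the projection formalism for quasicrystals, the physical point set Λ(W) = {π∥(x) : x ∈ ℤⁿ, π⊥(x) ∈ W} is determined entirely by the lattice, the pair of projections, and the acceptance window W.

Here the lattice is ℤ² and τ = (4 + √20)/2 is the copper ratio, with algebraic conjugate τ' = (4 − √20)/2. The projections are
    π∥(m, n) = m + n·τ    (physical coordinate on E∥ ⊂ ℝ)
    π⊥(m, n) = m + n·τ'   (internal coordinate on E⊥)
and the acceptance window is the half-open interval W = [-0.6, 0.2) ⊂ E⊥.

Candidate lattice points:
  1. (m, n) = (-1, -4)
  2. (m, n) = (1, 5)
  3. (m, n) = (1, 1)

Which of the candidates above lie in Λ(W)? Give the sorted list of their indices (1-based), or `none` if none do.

Compute τ' = (4−√20)/2 = -0.236068, so π⊥(m,n) = m -0.236068·n.
[1] lift (-1,-4): star map gives -0.055728; window check -0.6 ≤ -0.055728 < 0.2 is true → IN Λ
[2] lift (1,5): star map gives -0.180340; window check -0.6 ≤ -0.180340 < 0.2 is true → IN Λ
[3] lift (1,1): star map gives 0.763932; window check -0.6 ≤ 0.763932 < 0.2 is false → out

1, 2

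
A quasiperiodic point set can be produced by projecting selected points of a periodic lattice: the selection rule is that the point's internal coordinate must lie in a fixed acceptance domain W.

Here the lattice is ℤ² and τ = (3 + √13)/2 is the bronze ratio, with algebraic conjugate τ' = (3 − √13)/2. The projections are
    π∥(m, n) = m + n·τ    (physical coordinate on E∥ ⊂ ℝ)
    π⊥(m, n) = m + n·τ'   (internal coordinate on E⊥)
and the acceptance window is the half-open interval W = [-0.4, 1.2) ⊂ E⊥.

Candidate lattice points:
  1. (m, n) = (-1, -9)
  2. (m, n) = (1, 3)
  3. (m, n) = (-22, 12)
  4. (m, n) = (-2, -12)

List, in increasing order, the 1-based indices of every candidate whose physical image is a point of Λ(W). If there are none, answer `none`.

2

Numerically τ ≈ 3.3028 and τ' = −1/τ ≈ -0.3028.
[1] lift (-1,-9): star map gives 1.7250; window check -0.4 ≤ 1.7250 < 1.2 is false → out
[2] lift (1,3): star map gives 0.0917; window check -0.4 ≤ 0.0917 < 1.2 is true → IN Λ
[3] lift (-22,12): star map gives -25.6333; window check -0.4 ≤ -25.6333 < 1.2 is false → out
[4] lift (-2,-12): star map gives 1.6333; window check -0.4 ≤ 1.6333 < 1.2 is false → out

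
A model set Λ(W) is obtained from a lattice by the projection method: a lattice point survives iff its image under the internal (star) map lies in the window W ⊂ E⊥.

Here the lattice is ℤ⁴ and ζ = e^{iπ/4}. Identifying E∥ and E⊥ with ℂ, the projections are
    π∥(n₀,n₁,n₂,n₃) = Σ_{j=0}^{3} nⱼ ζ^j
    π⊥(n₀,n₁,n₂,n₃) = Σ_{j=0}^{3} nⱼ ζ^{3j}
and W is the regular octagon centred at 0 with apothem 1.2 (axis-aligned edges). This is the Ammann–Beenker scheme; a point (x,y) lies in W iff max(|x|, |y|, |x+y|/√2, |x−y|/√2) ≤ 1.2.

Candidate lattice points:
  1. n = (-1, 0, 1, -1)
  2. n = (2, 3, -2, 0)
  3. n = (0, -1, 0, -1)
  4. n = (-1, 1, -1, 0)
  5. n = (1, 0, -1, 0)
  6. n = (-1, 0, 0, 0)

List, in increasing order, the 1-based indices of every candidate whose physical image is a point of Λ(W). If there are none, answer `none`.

π⊥(n) = n₀ + n₁ζ³ + n₂ζ⁶ + n₃ζ⁹ where ζ = e^{iπ/4}.
#1 (-1, 0, 1, -1): internal (-1.70711, -1.70711); octagon support 2.41421 vs apothem 1.2 → ∉ W
#2 (2, 3, -2, 0): internal (-0.12132, 4.12132); octagon support 4.12132 vs apothem 1.2 → ∉ W
#3 (0, -1, 0, -1): internal (0.00000, -1.41421); octagon support 1.41421 vs apothem 1.2 → ∉ W
#4 (-1, 1, -1, 0): internal (-1.70711, 1.70711); octagon support 2.41421 vs apothem 1.2 → ∉ W
#5 (1, 0, -1, 0): internal (1.00000, 1.00000); octagon support 1.41421 vs apothem 1.2 → ∉ W
#6 (-1, 0, 0, 0): internal (-1.00000, 0.00000); octagon support 1.00000 vs apothem 1.2 → ∈ W

6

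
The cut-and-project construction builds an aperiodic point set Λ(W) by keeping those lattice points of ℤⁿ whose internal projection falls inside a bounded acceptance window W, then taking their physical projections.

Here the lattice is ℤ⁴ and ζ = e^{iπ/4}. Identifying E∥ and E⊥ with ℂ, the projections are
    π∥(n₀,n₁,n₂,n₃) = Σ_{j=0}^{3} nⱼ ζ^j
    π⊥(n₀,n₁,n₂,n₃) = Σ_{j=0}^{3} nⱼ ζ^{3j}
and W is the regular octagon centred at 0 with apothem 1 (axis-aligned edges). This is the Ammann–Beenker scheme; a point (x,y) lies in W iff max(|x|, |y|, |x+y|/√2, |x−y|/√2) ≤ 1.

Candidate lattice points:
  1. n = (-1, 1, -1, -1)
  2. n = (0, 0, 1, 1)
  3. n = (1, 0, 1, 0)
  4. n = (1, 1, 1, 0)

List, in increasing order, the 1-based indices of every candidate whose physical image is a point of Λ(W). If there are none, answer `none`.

Internal map: ζ^{3j} for j=0..3 gives (1,0), (−√2/2,√2/2), (0,−1), (√2/2,√2/2).
candidate 1: n = (-1, 1, -1, -1) → π⊥ ≈ (-2.414214, +1.000000); max(|x|,|y|,|x±y|/√2) = 2.414214 > 1 ⇒ ∉ W
candidate 2: n = (0, 0, 1, 1) → π⊥ ≈ (+0.707107, -0.292893); max(|x|,|y|,|x±y|/√2) = 0.707107 ≤ 1 ⇒ ∈ W
candidate 3: n = (1, 0, 1, 0) → π⊥ ≈ (+1.000000, -1.000000); max(|x|,|y|,|x±y|/√2) = 1.414214 > 1 ⇒ ∉ W
candidate 4: n = (1, 1, 1, 0) → π⊥ ≈ (+0.292893, -0.292893); max(|x|,|y|,|x±y|/√2) = 0.414214 ≤ 1 ⇒ ∈ W

2, 4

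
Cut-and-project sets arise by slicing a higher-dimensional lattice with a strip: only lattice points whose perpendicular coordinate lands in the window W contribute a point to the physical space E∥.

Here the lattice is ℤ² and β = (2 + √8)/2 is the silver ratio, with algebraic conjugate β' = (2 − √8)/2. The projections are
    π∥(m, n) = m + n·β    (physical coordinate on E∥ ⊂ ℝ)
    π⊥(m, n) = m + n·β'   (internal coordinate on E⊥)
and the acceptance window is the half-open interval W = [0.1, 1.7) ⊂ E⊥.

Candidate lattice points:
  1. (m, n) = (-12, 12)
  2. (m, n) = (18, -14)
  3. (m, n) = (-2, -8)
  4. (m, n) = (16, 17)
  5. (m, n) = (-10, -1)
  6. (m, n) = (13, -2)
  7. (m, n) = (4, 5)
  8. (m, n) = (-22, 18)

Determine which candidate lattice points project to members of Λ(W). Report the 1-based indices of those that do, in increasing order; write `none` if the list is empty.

Compute β' = (2−√8)/2 = -0.4142, so π⊥(m,n) = m -0.4142·n.
[1] lift (-12,12): star map gives -16.9706; window check 0.1 ≤ -16.9706 < 1.7 is false → out
[2] lift (18,-14): star map gives 23.7990; window check 0.1 ≤ 23.7990 < 1.7 is false → out
[3] lift (-2,-8): star map gives 1.3137; window check 0.1 ≤ 1.3137 < 1.7 is true → IN Λ
[4] lift (16,17): star map gives 8.9584; window check 0.1 ≤ 8.9584 < 1.7 is false → out
[5] lift (-10,-1): star map gives -9.5858; window check 0.1 ≤ -9.5858 < 1.7 is false → out
[6] lift (13,-2): star map gives 13.8284; window check 0.1 ≤ 13.8284 < 1.7 is false → out
[7] lift (4,5): star map gives 1.9289; window check 0.1 ≤ 1.9289 < 1.7 is false → out
[8] lift (-22,18): star map gives -29.4558; window check 0.1 ≤ -29.4558 < 1.7 is false → out

3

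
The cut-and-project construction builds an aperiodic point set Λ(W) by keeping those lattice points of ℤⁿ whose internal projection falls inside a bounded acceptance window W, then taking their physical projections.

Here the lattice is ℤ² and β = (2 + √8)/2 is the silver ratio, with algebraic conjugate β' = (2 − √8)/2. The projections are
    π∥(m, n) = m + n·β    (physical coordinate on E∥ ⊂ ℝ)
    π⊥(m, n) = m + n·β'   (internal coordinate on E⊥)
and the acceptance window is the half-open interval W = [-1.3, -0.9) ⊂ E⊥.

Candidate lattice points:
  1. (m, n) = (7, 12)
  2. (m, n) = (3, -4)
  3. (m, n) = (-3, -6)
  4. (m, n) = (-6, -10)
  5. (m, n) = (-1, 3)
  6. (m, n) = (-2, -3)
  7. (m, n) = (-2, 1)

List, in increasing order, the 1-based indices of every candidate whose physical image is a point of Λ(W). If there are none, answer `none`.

none

Numerically β ≈ 2.414214 and β' = −1/β ≈ -0.414214.
candidate 1: (m,n)=(7,12) → π∥ = 7+12·β ≈ 35.970563, π⊥ = 7+12·β' ≈ 2.029437 ∉ [-1.3, -0.9) ⇒ out
candidate 2: (m,n)=(3,-4) → π∥ = 3-4·β ≈ -6.656854, π⊥ = 3-4·β' ≈ 4.656854 ∉ [-1.3, -0.9) ⇒ out
candidate 3: (m,n)=(-3,-6) → π∥ = -3-6·β ≈ -17.485281, π⊥ = -3-6·β' ≈ -0.514719 ∉ [-1.3, -0.9) ⇒ out
candidate 4: (m,n)=(-6,-10) → π∥ = -6-10·β ≈ -30.142136, π⊥ = -6-10·β' ≈ -1.857864 ∉ [-1.3, -0.9) ⇒ out
candidate 5: (m,n)=(-1,3) → π∥ = -1+3·β ≈ 6.242641, π⊥ = -1+3·β' ≈ -2.242641 ∉ [-1.3, -0.9) ⇒ out
candidate 6: (m,n)=(-2,-3) → π∥ = -2-3·β ≈ -9.242641, π⊥ = -2-3·β' ≈ -0.757359 ∉ [-1.3, -0.9) ⇒ out
candidate 7: (m,n)=(-2,1) → π∥ = -2+1·β ≈ 0.414214, π⊥ = -2+1·β' ≈ -2.414214 ∉ [-1.3, -0.9) ⇒ out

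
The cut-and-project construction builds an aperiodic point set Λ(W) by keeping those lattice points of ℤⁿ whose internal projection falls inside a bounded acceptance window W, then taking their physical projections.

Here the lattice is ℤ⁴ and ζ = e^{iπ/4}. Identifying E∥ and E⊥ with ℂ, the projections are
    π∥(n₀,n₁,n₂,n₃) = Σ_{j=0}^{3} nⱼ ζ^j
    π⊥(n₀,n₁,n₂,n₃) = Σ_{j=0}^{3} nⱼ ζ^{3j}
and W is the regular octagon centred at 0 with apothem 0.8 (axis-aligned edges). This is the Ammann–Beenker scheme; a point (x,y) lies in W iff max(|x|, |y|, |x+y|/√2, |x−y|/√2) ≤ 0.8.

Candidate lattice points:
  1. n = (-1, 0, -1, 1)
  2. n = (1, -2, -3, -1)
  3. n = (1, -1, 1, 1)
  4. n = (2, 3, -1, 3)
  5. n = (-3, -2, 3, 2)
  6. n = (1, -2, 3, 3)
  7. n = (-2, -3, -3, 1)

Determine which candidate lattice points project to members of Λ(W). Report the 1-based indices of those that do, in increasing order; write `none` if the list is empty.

none

π⊥(n) = n₀ + n₁ζ³ + n₂ζ⁶ + n₃ζ⁹ where ζ = e^{iπ/4}.
candidate 1: n = (-1, 0, -1, 1) → π⊥ ≈ (-0.29289, +1.70711); max(|x|,|y|,|x±y|/√2) = 1.70711 > 0.8 ⇒ ∉ W
candidate 2: n = (1, -2, -3, -1) → π⊥ ≈ (+1.70711, +0.87868); max(|x|,|y|,|x±y|/√2) = 1.82843 > 0.8 ⇒ ∉ W
candidate 3: n = (1, -1, 1, 1) → π⊥ ≈ (+2.41421, -1.00000); max(|x|,|y|,|x±y|/√2) = 2.41421 > 0.8 ⇒ ∉ W
candidate 4: n = (2, 3, -1, 3) → π⊥ ≈ (+2.00000, +5.24264); max(|x|,|y|,|x±y|/√2) = 5.24264 > 0.8 ⇒ ∉ W
candidate 5: n = (-3, -2, 3, 2) → π⊥ ≈ (-0.17157, -3.00000); max(|x|,|y|,|x±y|/√2) = 3.00000 > 0.8 ⇒ ∉ W
candidate 6: n = (1, -2, 3, 3) → π⊥ ≈ (+4.53553, -2.29289); max(|x|,|y|,|x±y|/√2) = 4.82843 > 0.8 ⇒ ∉ W
candidate 7: n = (-2, -3, -3, 1) → π⊥ ≈ (+0.82843, +1.58579); max(|x|,|y|,|x±y|/√2) = 1.70711 > 0.8 ⇒ ∉ W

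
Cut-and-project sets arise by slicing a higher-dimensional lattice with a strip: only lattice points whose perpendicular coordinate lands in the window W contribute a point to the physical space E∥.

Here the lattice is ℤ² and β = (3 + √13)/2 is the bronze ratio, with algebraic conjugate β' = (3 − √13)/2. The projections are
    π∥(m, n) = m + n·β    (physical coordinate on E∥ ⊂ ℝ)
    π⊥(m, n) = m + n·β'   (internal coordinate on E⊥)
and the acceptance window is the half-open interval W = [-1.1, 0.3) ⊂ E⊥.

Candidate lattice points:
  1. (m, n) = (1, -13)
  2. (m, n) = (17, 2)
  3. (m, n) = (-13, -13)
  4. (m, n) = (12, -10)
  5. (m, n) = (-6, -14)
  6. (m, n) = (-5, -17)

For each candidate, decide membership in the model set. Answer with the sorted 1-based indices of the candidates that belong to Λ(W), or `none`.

6

Compute β' = (3−√13)/2 = -0.302776, so π⊥(m,n) = m -0.302776·n.
#1 (1,-13): internal coord 1 + (-13)·β' = +4.936083; +4.936083 ∉ [-1.1, 0.3) → out
#2 (17,2): internal coord 17 + (2)·β' = +16.394449; +16.394449 ∉ [-1.1, 0.3) → out
#3 (-13,-13): internal coord -13 + (-13)·β' = -9.063917; -9.063917 ∉ [-1.1, 0.3) → out
#4 (12,-10): internal coord 12 + (-10)·β' = +15.027756; +15.027756 ∉ [-1.1, 0.3) → out
#5 (-6,-14): internal coord -6 + (-14)·β' = -1.761141; -1.761141 ∉ [-1.1, 0.3) → out
#6 (-5,-17): internal coord -5 + (-17)·β' = +0.147186; +0.147186 ∈ [-1.1, 0.3) → IN Λ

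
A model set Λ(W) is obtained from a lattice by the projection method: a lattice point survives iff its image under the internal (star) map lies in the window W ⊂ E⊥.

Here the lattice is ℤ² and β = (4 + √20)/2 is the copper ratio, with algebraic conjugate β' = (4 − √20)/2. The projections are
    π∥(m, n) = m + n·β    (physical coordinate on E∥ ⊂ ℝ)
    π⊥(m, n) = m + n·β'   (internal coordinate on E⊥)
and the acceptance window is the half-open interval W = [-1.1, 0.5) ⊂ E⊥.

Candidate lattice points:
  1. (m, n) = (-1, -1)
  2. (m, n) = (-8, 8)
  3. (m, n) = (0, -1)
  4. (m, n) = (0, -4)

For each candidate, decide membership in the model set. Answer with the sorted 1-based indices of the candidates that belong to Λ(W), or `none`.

β' = (4−√20)/2 ≈ -0.23607.
[1] lift (-1,-1): star map gives -0.76393; window check -1.1 ≤ -0.76393 < 0.5 is true → IN Λ
[2] lift (-8,8): star map gives -9.88854; window check -1.1 ≤ -9.88854 < 0.5 is false → out
[3] lift (0,-1): star map gives 0.23607; window check -1.1 ≤ 0.23607 < 0.5 is true → IN Λ
[4] lift (0,-4): star map gives 0.94427; window check -1.1 ≤ 0.94427 < 0.5 is false → out

1, 3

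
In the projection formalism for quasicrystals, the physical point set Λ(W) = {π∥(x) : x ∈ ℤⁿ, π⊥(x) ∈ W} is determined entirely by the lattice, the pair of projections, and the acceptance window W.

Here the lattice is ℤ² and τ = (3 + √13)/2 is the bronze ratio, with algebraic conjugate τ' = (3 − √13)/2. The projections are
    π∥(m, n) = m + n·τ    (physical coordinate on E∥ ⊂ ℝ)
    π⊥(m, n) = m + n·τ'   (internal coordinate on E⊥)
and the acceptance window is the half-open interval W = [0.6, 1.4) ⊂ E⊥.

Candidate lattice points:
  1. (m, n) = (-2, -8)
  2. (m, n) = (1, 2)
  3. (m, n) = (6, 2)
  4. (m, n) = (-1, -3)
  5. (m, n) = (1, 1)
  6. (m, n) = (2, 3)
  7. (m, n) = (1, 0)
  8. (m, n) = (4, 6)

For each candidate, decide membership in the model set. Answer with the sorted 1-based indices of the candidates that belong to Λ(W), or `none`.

5, 6, 7

τ' = (3−√13)/2 ≈ -0.302776.
candidate 1: (m,n)=(-2,-8) → π∥ = -2-8·τ ≈ -28.422205, π⊥ = -2-8·τ' ≈ 0.422205 ∉ [0.6, 1.4) ⇒ out
candidate 2: (m,n)=(1,2) → π∥ = 1+2·τ ≈ 7.605551, π⊥ = 1+2·τ' ≈ 0.394449 ∉ [0.6, 1.4) ⇒ out
candidate 3: (m,n)=(6,2) → π∥ = 6+2·τ ≈ 12.605551, π⊥ = 6+2·τ' ≈ 5.394449 ∉ [0.6, 1.4) ⇒ out
candidate 4: (m,n)=(-1,-3) → π∥ = -1-3·τ ≈ -10.908327, π⊥ = -1-3·τ' ≈ -0.091673 ∉ [0.6, 1.4) ⇒ out
candidate 5: (m,n)=(1,1) → π∥ = 1+1·τ ≈ 4.302776, π⊥ = 1+1·τ' ≈ 0.697224 ∈ [0.6, 1.4) ⇒ IN Λ
candidate 6: (m,n)=(2,3) → π∥ = 2+3·τ ≈ 11.908327, π⊥ = 2+3·τ' ≈ 1.091673 ∈ [0.6, 1.4) ⇒ IN Λ
candidate 7: (m,n)=(1,0) → π∥ = 1+0·τ ≈ 1.000000, π⊥ = 1+0·τ' ≈ 1.000000 ∈ [0.6, 1.4) ⇒ IN Λ
candidate 8: (m,n)=(4,6) → π∥ = 4+6·τ ≈ 23.816654, π⊥ = 4+6·τ' ≈ 2.183346 ∉ [0.6, 1.4) ⇒ out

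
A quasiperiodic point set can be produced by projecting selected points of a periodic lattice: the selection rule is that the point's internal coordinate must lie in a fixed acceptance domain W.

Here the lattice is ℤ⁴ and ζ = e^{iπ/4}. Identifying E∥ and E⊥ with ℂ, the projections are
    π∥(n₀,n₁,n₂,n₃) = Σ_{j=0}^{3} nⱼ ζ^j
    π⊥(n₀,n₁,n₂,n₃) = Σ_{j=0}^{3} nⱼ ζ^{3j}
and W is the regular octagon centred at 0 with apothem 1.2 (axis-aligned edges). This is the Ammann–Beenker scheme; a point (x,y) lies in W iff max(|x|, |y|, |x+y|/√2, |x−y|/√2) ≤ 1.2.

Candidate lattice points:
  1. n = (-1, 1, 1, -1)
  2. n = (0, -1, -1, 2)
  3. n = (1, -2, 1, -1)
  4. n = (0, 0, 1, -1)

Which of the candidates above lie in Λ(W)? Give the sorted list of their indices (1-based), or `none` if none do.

none

Internal map: ζ^{3j} for j=0..3 gives (1,0), (−√2/2,√2/2), (0,−1), (√2/2,√2/2).
candidate 1: n = (-1, 1, 1, -1) → π⊥ ≈ (-2.41421, -1.00000); max(|x|,|y|,|x±y|/√2) = 2.41421 > 1.2 ⇒ ∉ W
candidate 2: n = (0, -1, -1, 2) → π⊥ ≈ (+2.12132, +1.70711); max(|x|,|y|,|x±y|/√2) = 2.70711 > 1.2 ⇒ ∉ W
candidate 3: n = (1, -2, 1, -1) → π⊥ ≈ (+1.70711, -3.12132); max(|x|,|y|,|x±y|/√2) = 3.41421 > 1.2 ⇒ ∉ W
candidate 4: n = (0, 0, 1, -1) → π⊥ ≈ (-0.70711, -1.70711); max(|x|,|y|,|x±y|/√2) = 1.70711 > 1.2 ⇒ ∉ W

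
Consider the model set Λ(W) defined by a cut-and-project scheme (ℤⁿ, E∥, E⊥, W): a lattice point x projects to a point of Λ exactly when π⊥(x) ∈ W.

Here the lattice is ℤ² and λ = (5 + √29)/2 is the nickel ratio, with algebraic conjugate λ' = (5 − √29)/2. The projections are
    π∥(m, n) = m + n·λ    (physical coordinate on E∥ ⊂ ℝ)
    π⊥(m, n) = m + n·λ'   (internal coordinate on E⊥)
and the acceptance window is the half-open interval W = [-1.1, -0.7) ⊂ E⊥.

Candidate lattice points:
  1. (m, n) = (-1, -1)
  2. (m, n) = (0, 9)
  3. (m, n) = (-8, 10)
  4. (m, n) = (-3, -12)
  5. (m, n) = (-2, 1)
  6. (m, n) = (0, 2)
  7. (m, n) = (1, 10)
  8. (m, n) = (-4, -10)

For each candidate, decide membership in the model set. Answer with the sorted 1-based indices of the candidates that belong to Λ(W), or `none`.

1, 7

Numerically λ ≈ 5.1926 and λ' = −1/λ ≈ -0.1926.
candidate 1: (m,n)=(-1,-1) → π∥ = -1-1·λ ≈ -6.1926, π⊥ = -1-1·λ' ≈ -0.8074 ∈ [-1.1, -0.7) ⇒ IN Λ
candidate 2: (m,n)=(0,9) → π∥ = 0+9·λ ≈ 46.7332, π⊥ = 0+9·λ' ≈ -1.7332 ∉ [-1.1, -0.7) ⇒ out
candidate 3: (m,n)=(-8,10) → π∥ = -8+10·λ ≈ 43.9258, π⊥ = -8+10·λ' ≈ -9.9258 ∉ [-1.1, -0.7) ⇒ out
candidate 4: (m,n)=(-3,-12) → π∥ = -3-12·λ ≈ -65.3110, π⊥ = -3-12·λ' ≈ -0.6890 ∉ [-1.1, -0.7) ⇒ out
candidate 5: (m,n)=(-2,1) → π∥ = -2+1·λ ≈ 3.1926, π⊥ = -2+1·λ' ≈ -2.1926 ∉ [-1.1, -0.7) ⇒ out
candidate 6: (m,n)=(0,2) → π∥ = 0+2·λ ≈ 10.3852, π⊥ = 0+2·λ' ≈ -0.3852 ∉ [-1.1, -0.7) ⇒ out
candidate 7: (m,n)=(1,10) → π∥ = 1+10·λ ≈ 52.9258, π⊥ = 1+10·λ' ≈ -0.9258 ∈ [-1.1, -0.7) ⇒ IN Λ
candidate 8: (m,n)=(-4,-10) → π∥ = -4-10·λ ≈ -55.9258, π⊥ = -4-10·λ' ≈ -2.0742 ∉ [-1.1, -0.7) ⇒ out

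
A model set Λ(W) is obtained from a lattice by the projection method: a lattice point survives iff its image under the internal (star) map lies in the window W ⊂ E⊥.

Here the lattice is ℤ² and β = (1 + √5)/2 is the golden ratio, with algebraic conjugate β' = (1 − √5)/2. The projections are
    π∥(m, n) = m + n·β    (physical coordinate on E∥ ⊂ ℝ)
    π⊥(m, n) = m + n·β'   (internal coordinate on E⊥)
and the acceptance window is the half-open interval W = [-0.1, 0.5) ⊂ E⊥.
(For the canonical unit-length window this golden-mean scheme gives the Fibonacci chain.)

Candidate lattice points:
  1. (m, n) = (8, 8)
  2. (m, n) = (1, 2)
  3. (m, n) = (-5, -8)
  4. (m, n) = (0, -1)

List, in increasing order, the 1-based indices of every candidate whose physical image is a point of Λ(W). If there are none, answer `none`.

3

Numerically β ≈ 1.618034 and β' = −1/β ≈ -0.618034.
[1] lift (8,8): star map gives 3.055728; window check -0.1 ≤ 3.055728 < 0.5 is false → out
[2] lift (1,2): star map gives -0.236068; window check -0.1 ≤ -0.236068 < 0.5 is false → out
[3] lift (-5,-8): star map gives -0.055728; window check -0.1 ≤ -0.055728 < 0.5 is true → IN Λ
[4] lift (0,-1): star map gives 0.618034; window check -0.1 ≤ 0.618034 < 0.5 is false → out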